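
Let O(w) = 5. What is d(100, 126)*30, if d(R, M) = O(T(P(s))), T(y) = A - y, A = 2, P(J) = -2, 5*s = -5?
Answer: 150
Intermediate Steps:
s = -1 (s = (⅕)*(-5) = -1)
T(y) = 2 - y
d(R, M) = 5
d(100, 126)*30 = 5*30 = 150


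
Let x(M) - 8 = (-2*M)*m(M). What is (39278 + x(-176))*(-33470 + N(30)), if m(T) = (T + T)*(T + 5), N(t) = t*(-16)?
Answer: -720652236500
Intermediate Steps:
N(t) = -16*t
m(T) = 2*T*(5 + T) (m(T) = (2*T)*(5 + T) = 2*T*(5 + T))
x(M) = 8 - 4*M**2*(5 + M) (x(M) = 8 + (-2*M)*(2*M*(5 + M)) = 8 - 4*M**2*(5 + M))
(39278 + x(-176))*(-33470 + N(30)) = (39278 + (8 - 4*(-176)**2*(5 - 176)))*(-33470 - 16*30) = (39278 + (8 - 4*30976*(-171)))*(-33470 - 480) = (39278 + (8 + 21187584))*(-33950) = (39278 + 21187592)*(-33950) = 21226870*(-33950) = -720652236500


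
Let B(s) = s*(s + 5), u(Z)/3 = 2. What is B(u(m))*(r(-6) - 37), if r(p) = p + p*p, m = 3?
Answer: -462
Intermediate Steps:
u(Z) = 6 (u(Z) = 3*2 = 6)
r(p) = p + p²
B(s) = s*(5 + s)
B(u(m))*(r(-6) - 37) = (6*(5 + 6))*(-6*(1 - 6) - 37) = (6*11)*(-6*(-5) - 37) = 66*(30 - 37) = 66*(-7) = -462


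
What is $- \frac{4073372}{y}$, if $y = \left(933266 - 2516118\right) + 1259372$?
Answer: $\frac{1018343}{80870} \approx 12.592$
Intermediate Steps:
$y = -323480$ ($y = -1582852 + 1259372 = -323480$)
$- \frac{4073372}{y} = - \frac{4073372}{-323480} = \left(-4073372\right) \left(- \frac{1}{323480}\right) = \frac{1018343}{80870}$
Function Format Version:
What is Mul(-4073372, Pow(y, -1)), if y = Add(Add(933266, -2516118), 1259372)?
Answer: Rational(1018343, 80870) ≈ 12.592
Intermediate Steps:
y = -323480 (y = Add(-1582852, 1259372) = -323480)
Mul(-4073372, Pow(y, -1)) = Mul(-4073372, Pow(-323480, -1)) = Mul(-4073372, Rational(-1, 323480)) = Rational(1018343, 80870)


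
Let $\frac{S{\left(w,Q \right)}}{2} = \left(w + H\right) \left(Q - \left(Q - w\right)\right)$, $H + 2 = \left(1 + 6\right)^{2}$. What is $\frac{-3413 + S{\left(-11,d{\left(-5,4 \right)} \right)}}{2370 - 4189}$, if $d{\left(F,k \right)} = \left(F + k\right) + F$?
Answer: $\frac{4205}{1819} \approx 2.3117$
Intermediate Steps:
$d{\left(F,k \right)} = k + 2 F$
$H = 47$ ($H = -2 + \left(1 + 6\right)^{2} = -2 + 7^{2} = -2 + 49 = 47$)
$S{\left(w,Q \right)} = 2 w \left(47 + w\right)$ ($S{\left(w,Q \right)} = 2 \left(w + 47\right) \left(Q - \left(Q - w\right)\right) = 2 \left(47 + w\right) w = 2 w \left(47 + w\right)$)
$\frac{-3413 + S{\left(-11,d{\left(-5,4 \right)} \right)}}{2370 - 4189} = \frac{-3413 + 2 \left(-11\right) \left(47 - 11\right)}{2370 - 4189} = \frac{-3413 + 2 \left(-11\right) 36}{-1819} = \left(-3413 - 792\right) \left(- \frac{1}{1819}\right) = \left(-4205\right) \left(- \frac{1}{1819}\right) = \frac{4205}{1819}$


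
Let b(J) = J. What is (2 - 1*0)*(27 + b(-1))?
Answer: 52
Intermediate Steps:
(2 - 1*0)*(27 + b(-1)) = (2 - 1*0)*(27 - 1) = (2 + 0)*26 = 2*26 = 52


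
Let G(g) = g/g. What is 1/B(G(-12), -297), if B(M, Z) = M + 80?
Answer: 1/81 ≈ 0.012346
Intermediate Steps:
G(g) = 1
B(M, Z) = 80 + M
1/B(G(-12), -297) = 1/(80 + 1) = 1/81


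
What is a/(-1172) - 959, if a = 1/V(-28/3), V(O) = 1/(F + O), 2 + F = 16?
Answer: -1685929/1758 ≈ -959.00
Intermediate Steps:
F = 14 (F = -2 + 16 = 14)
V(O) = 1/(14 + O)
a = 14/3 (a = 1/(1/(14 - 28/3)) = 1/(1/(14/3)) = 1/(3/14) = 14/3 ≈ 4.6667)
a/(-1172) - 959 = (14/3)/(-1172) - 959 = (14/3)*(-1/1172) - 959 = -7/1758 - 959 = -1685929/1758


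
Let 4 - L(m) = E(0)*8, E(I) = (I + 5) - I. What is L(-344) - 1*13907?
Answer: -13943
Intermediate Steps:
E(I) = 5 (E(I) = (5 + I) - I = 5)
L(m) = -36 (L(m) = 4 - 5*8 = 4 - 1*40 = 4 - 40 = -36)
L(-344) - 1*13907 = -36 - 1*13907 = -36 - 13907 = -13943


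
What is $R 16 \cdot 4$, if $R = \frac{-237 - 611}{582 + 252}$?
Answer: $- \frac{27136}{417} \approx -65.074$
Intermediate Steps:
$R = - \frac{424}{417}$ ($R = - \frac{848}{834} = \left(-848\right) \frac{1}{834} = - \frac{424}{417} \approx -1.0168$)
$R 16 \cdot 4 = - \frac{424 \cdot 16 \cdot 4}{417} = \left(- \frac{424}{417}\right) 64 = - \frac{27136}{417}$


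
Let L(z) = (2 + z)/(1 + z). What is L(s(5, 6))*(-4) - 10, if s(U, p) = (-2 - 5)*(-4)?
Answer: -410/29 ≈ -14.138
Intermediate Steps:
s(U, p) = 28 (s(U, p) = -7*(-4) = 28)
L(z) = (2 + z)/(1 + z)
L(s(5, 6))*(-4) - 10 = ((2 + 28)/(1 + 28))*(-4) - 10 = (30/29)*(-4) - 10 = -120/29 - 10 = -410/29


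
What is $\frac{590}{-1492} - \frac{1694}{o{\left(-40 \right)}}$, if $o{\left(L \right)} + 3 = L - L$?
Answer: $\frac{1262839}{2238} \approx 564.27$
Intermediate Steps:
$o{\left(L \right)} = -3$ ($o{\left(L \right)} = -3 + \left(L - L\right) = -3 + 0 = -3$)
$\frac{590}{-1492} - \frac{1694}{o{\left(-40 \right)}} = \frac{590}{-1492} - \frac{1694}{-3} = 590 \left(- \frac{1}{1492}\right) - - \frac{1694}{3} = - \frac{295}{746} + \frac{1694}{3} = \frac{1262839}{2238}$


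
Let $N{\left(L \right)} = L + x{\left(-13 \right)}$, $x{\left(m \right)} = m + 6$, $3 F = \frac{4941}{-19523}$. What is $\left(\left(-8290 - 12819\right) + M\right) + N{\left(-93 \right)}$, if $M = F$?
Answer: $- \frac{414064954}{19523} \approx -21209.0$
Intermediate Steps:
$F = - \frac{1647}{19523}$ ($F = \frac{4941 \frac{1}{-19523}}{3} = \frac{4941 \left(- \frac{1}{19523}\right)}{3} = \frac{1}{3} \left(- \frac{4941}{19523}\right) = - \frac{1647}{19523} \approx -0.084362$)
$M = - \frac{1647}{19523} \approx -0.084362$
$x{\left(m \right)} = 6 + m$
$N{\left(L \right)} = -7 + L$ ($N{\left(L \right)} = L + \left(6 - 13\right) = L - 7 = -7 + L$)
$\left(\left(-8290 - 12819\right) + M\right) + N{\left(-93 \right)} = \left(\left(-8290 - 12819\right) - \frac{1647}{19523}\right) - 100 = \left(-21109 - \frac{1647}{19523}\right) - 100 = - \frac{412112654}{19523} - 100 = - \frac{414064954}{19523}$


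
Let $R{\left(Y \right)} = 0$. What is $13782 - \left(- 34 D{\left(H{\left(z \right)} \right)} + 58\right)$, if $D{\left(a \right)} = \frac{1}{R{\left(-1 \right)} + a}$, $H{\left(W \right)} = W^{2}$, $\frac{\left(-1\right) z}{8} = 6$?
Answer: $\frac{15810065}{1152} \approx 13724.0$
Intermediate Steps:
$z = -48$ ($z = \left(-8\right) 6 = -48$)
$D{\left(a \right)} = \frac{1}{a}$ ($D{\left(a \right)} = \frac{1}{0 + a} = \frac{1}{a}$)
$13782 - \left(- 34 D{\left(H{\left(z \right)} \right)} + 58\right) = 13782 - \left(- \frac{34}{\left(-48\right)^{2}} + 58\right) = 13782 - \left(- \frac{34}{2304} + 58\right) = 13782 - \left(\left(-34\right) \frac{1}{2304} + 58\right) = 13782 - \left(- \frac{17}{1152} + 58\right) = 13782 - \frac{66799}{1152} = \frac{15810065}{1152}$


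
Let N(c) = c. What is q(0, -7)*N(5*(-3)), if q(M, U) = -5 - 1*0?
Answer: 75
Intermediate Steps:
q(M, U) = -5 (q(M, U) = -5 + 0 = -5)
q(0, -7)*N(5*(-3)) = -25*(-3) = -5*(-15) = 75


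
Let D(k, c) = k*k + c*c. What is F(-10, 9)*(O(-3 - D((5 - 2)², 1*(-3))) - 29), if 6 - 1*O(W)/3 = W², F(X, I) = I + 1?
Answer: -259580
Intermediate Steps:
F(X, I) = 1 + I
D(k, c) = c² + k² (D(k, c) = k² + c² = c² + k²)
O(W) = 18 - 3*W²
F(-10, 9)*(O(-3 - D((5 - 2)², 1*(-3))) - 29) = (1 + 9)*((18 - 3*(-3 - ((1*(-3))² + ((5 - 2)²)²))²) - 29) = 10*((18 - 3*(-3 - ((-3)² + (3²)²))²) - 29) = 10*((18 - 3*(-3 - (9 + 9²))²) - 29) = 10*((18 - 3*(-3 - (9 + 81))²) - 29) = 10*((18 - 3*(-3 - 1*90)²) - 29) = 10*((18 - 3*(-3 - 90)²) - 29) = 10*((18 - 3*(-93)²) - 29) = 10*((18 - 3*8649) - 29) = 10*((18 - 25947) - 29) = 10*(-25929 - 29) = 10*(-25958) = -259580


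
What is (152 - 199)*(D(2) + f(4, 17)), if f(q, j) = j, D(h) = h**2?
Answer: -987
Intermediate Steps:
(152 - 199)*(D(2) + f(4, 17)) = (152 - 199)*(2**2 + 17) = -47*(4 + 17) = -47*21 = -987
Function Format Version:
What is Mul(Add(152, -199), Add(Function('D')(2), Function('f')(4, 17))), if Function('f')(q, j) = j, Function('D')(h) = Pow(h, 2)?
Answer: -987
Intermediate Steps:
Mul(Add(152, -199), Add(Function('D')(2), Function('f')(4, 17))) = Mul(Add(152, -199), Add(Pow(2, 2), 17)) = Mul(-47, Add(4, 17)) = Mul(-47, 21) = -987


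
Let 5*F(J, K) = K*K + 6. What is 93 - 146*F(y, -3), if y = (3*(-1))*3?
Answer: -345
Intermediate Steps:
y = -9 (y = -3*3 = -9)
F(J, K) = 6/5 + K**2/5 (F(J, K) = (K*K + 6)/5 = (K**2 + 6)/5 = (6 + K**2)/5 = 6/5 + K**2/5)
93 - 146*F(y, -3) = 93 - 146*(6/5 + (1/5)*(-3)**2) = 93 - 146*(6/5 + (1/5)*9) = 93 - 146*(6/5 + 9/5) = 93 - 146*3 = 93 - 438 = -345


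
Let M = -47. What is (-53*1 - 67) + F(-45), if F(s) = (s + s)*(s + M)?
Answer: 8160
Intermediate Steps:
F(s) = 2*s*(-47 + s) (F(s) = (s + s)*(s - 47) = (2*s)*(-47 + s) = 2*s*(-47 + s))
(-53*1 - 67) + F(-45) = (-53*1 - 67) + 2*(-45)*(-47 - 45) = (-53 - 67) + 2*(-45)*(-92) = -120 + 8280 = 8160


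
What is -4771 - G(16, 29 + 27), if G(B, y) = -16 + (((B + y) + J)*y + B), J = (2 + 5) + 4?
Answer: -9419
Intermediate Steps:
J = 11 (J = 7 + 4 = 11)
G(B, y) = -16 + B + y*(11 + B + y) (G(B, y) = -16 + (((B + y) + 11)*y + B) = -16 + ((11 + B + y)*y + B) = -16 + (y*(11 + B + y) + B) = -16 + (B + y*(11 + B + y)) = -16 + B + y*(11 + B + y))
-4771 - G(16, 29 + 27) = -4771 - (-16 + 16 + (29 + 27)² + 11*(29 + 27) + 16*(29 + 27)) = -4771 - (-16 + 16 + 56² + 11*56 + 16*56) = -4771 - (-16 + 16 + 3136 + 616 + 896) = -4771 - 1*4648 = -4771 - 4648 = -9419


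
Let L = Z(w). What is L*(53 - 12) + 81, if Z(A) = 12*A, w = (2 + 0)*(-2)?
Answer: -1887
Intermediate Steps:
w = -4 (w = 2*(-2) = -4)
L = -48 (L = 12*(-4) = -48)
L*(53 - 12) + 81 = -48*(53 - 12) + 81 = -48*41 + 81 = -1968 + 81 = -1887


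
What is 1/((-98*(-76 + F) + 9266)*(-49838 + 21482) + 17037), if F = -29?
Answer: -1/554512899 ≈ -1.8034e-9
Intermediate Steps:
1/((-98*(-76 + F) + 9266)*(-49838 + 21482) + 17037) = 1/((-98*(-76 - 29) + 9266)*(-49838 + 21482) + 17037) = 1/((-98*(-105) + 9266)*(-28356) + 17037) = 1/((10290 + 9266)*(-28356) + 17037) = 1/(19556*(-28356) + 17037) = 1/(-554529936 + 17037) = 1/(-554512899) = -1/554512899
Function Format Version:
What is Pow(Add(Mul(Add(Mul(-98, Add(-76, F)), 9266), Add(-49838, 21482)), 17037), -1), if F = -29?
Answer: Rational(-1, 554512899) ≈ -1.8034e-9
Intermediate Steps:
Pow(Add(Mul(Add(Mul(-98, Add(-76, F)), 9266), Add(-49838, 21482)), 17037), -1) = Pow(Add(Mul(Add(Mul(-98, Add(-76, -29)), 9266), Add(-49838, 21482)), 17037), -1) = Pow(Add(Mul(Add(Mul(-98, -105), 9266), -28356), 17037), -1) = Pow(Add(Mul(Add(10290, 9266), -28356), 17037), -1) = Pow(Add(Mul(19556, -28356), 17037), -1) = Pow(Add(-554529936, 17037), -1) = Pow(-554512899, -1) = Rational(-1, 554512899)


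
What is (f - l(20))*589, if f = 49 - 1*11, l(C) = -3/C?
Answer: 449407/20 ≈ 22470.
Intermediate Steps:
f = 38 (f = 49 - 11 = 38)
(f - l(20))*589 = (38 - (-3)/20)*589 = (38 - 1*(-3/20))*589 = (38 + 3/20)*589 = (763/20)*589 = 449407/20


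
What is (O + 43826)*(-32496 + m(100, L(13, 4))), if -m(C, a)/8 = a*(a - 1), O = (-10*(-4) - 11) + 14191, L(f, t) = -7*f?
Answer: -5773951712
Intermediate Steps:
O = 14220 (O = (40 - 11) + 14191 = 29 + 14191 = 14220)
m(C, a) = -8*a*(-1 + a) (m(C, a) = -8*a*(a - 1) = -8*a*(-1 + a))
(O + 43826)*(-32496 + m(100, L(13, 4))) = (14220 + 43826)*(-32496 + 8*(-7*13)*(1 - (-7)*13)) = 58046*(-32496 + 8*(-91)*(1 - 1*(-91))) = 58046*(-32496 + 8*(-91)*(1 + 91)) = 58046*(-32496 + 8*(-91)*92) = 58046*(-32496 - 66976) = 58046*(-99472) = -5773951712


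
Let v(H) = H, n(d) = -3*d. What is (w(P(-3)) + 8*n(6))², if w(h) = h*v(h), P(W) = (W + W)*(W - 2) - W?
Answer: 893025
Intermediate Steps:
P(W) = -W + 2*W*(-2 + W) (P(W) = (2*W)*(-2 + W) - W = 2*W*(-2 + W) - W = -W + 2*W*(-2 + W))
w(h) = h² (w(h) = h*h = h²)
(w(P(-3)) + 8*n(6))² = ((-3*(-5 + 2*(-3)))² + 8*(-3*6))² = ((-3*(-5 - 6))² + 8*(-18))² = ((-3*(-11))² - 144)² = (33² - 144)² = (1089 - 144)² = 945² = 893025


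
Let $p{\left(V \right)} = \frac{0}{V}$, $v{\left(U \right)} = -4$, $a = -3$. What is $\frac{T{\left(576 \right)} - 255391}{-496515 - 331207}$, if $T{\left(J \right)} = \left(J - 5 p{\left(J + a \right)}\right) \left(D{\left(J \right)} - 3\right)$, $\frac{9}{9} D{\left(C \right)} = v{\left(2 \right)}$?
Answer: $\frac{259423}{827722} \approx 0.31342$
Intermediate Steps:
$D{\left(C \right)} = -4$
$p{\left(V \right)} = 0$
$T{\left(J \right)} = - 7 J$ ($T{\left(J \right)} = \left(J - 0\right) \left(-4 - 3\right) = \left(J + 0\right) \left(-7\right) = J \left(-7\right) = - 7 J$)
$\frac{T{\left(576 \right)} - 255391}{-496515 - 331207} = \frac{\left(-7\right) 576 - 255391}{-496515 - 331207} = \frac{-4032 - 255391}{-827722} = \left(-259423\right) \left(- \frac{1}{827722}\right) = \frac{259423}{827722}$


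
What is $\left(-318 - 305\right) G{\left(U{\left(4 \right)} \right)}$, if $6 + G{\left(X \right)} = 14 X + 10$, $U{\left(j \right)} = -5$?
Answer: $41118$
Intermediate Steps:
$G{\left(X \right)} = 4 + 14 X$ ($G{\left(X \right)} = -6 + \left(14 X + 10\right) = -6 + \left(10 + 14 X\right) = 4 + 14 X$)
$\left(-318 - 305\right) G{\left(U{\left(4 \right)} \right)} = \left(-318 - 305\right) \left(4 + 14 \left(-5\right)\right) = - 623 \left(4 - 70\right) = \left(-623\right) \left(-66\right) = 41118$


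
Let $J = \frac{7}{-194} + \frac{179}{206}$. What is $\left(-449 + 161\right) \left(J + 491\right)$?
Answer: $- \frac{1415203776}{9991} \approx -1.4165 \cdot 10^{5}$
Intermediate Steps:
$J = \frac{8321}{9991}$ ($J = 7 \left(- \frac{1}{194}\right) + 179 \cdot \frac{1}{206} = - \frac{7}{194} + \frac{179}{206} = \frac{8321}{9991} \approx 0.83285$)
$\left(-449 + 161\right) \left(J + 491\right) = \left(-449 + 161\right) \left(\frac{8321}{9991} + 491\right) = \left(-288\right) \frac{4913902}{9991} = - \frac{1415203776}{9991}$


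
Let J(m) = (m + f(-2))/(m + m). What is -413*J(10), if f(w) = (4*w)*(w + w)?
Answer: -8673/10 ≈ -867.30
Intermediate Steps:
f(w) = 8*w² (f(w) = (4*w)*(2*w) = 8*w²)
J(m) = (32 + m)/(2*m) (J(m) = (m + 8*(-2)²)/(m + m) = (m + 8*4)/((2*m)) = (m + 32)*(1/(2*m)) = (32 + m)*(1/(2*m)) = (32 + m)/(2*m))
-413*J(10) = -413*(32 + 10)/(2*10) = -413*42/(2*10) = -413*21/10 = -8673/10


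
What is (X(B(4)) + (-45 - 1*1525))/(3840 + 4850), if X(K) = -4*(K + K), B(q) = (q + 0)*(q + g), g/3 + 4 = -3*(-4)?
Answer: -1233/4345 ≈ -0.28377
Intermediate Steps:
g = 24 (g = -12 + 3*(-3*(-4)) = -12 + 3*12 = -12 + 36 = 24)
B(q) = q*(24 + q) (B(q) = (q + 0)*(q + 24) = q*(24 + q))
X(K) = -8*K
(X(B(4)) + (-45 - 1*1525))/(3840 + 4850) = (-32*(24 + 4) + (-45 - 1*1525))/(3840 + 4850) = (-32*28 + (-45 - 1525))/8690 = (-8*112 - 1570)*(1/8690) = (-896 - 1570)*(1/8690) = -2466*1/8690 = -1233/4345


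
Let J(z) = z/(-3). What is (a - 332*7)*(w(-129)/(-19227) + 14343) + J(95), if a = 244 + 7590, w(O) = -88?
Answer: 17465613105/221 ≈ 7.9030e+7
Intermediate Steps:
J(z) = -z/3 (J(z) = z*(-⅓) = -z/3)
a = 7834
(a - 332*7)*(w(-129)/(-19227) + 14343) + J(95) = (7834 - 332*7)*(-88/(-19227) + 14343) - ⅓*95 = (7834 - 2324)*(-88*(-1/19227) + 14343) - 95/3 = 5510*(88/19227 + 14343) - 95/3 = 5510*(275772949/19227) - 95/3 = 52396860310/663 - 95/3 = 17465613105/221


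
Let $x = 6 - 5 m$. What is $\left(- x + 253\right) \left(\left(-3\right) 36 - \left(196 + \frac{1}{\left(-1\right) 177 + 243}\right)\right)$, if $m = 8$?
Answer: $- \frac{5758655}{66} \approx -87252.0$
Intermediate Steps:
$x = -34$ ($x = 6 - 40 = -34$)
$\left(- x + 253\right) \left(\left(-3\right) 36 - \left(196 + \frac{1}{\left(-1\right) 177 + 243}\right)\right) = \left(\left(-1\right) \left(-34\right) + 253\right) \left(\left(-3\right) 36 - \left(196 + \frac{1}{\left(-1\right) 177 + 243}\right)\right) = \left(34 + 253\right) \left(-108 - \left(196 + \frac{1}{-177 + 243}\right)\right) = 287 \left(-108 - \frac{12937}{66}\right) = 287 \left(- \frac{20065}{66}\right) = - \frac{5758655}{66}$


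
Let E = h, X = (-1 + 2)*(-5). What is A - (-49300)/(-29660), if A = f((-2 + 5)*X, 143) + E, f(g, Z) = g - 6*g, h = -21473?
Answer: -31735699/1483 ≈ -21400.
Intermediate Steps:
X = -5 (X = 1*(-5) = -5)
f(g, Z) = -5*g
E = -21473
A = -21398 (A = -5*(-2 + 5)*(-5) - 21473 = -15*(-5) - 21473 = -5*(-15) - 21473 = 75 - 21473 = -21398)
A - (-49300)/(-29660) = -21398 - (-49300)/(-29660) = -21398 - (-49300)*(-1)/29660 = -21398 - 1*2465/1483 = -21398 - 2465/1483 = -31735699/1483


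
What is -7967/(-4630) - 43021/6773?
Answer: -145226739/31358990 ≈ -4.6311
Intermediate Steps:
-7967/(-4630) - 43021/6773 = -7967*(-1/4630) - 43021*1/6773 = 7967/4630 - 43021/6773 = -145226739/31358990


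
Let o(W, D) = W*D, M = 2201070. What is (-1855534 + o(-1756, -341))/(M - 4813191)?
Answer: 1256738/2612121 ≈ 0.48112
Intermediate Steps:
o(W, D) = D*W
(-1855534 + o(-1756, -341))/(M - 4813191) = (-1855534 - 341*(-1756))/(2201070 - 4813191) = (-1855534 + 598796)/(-2612121) = -1256738*(-1/2612121) = 1256738/2612121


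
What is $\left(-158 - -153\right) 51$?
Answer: $-255$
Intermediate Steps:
$\left(-158 - -153\right) 51 = \left(-158 + 153\right) 51 = \left(-5\right) 51 = -255$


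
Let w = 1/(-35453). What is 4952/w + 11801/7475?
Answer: -1312335326799/7475 ≈ -1.7556e+8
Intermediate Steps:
w = -1/35453 ≈ -2.8206e-5
4952/w + 11801/7475 = 4952/(-1/35453) + 11801/7475 = 4952*(-35453) + 11801*(1/7475) = -175563256 + 11801/7475 = -1312335326799/7475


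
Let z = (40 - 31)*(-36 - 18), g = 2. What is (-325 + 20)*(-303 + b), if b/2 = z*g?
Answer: 685335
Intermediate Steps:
z = -486 (z = 9*(-54) = -486)
b = -1944 (b = 2*(-486*2) = 2*(-972) = -1944)
(-325 + 20)*(-303 + b) = (-325 + 20)*(-303 - 1944) = -305*(-2247) = 685335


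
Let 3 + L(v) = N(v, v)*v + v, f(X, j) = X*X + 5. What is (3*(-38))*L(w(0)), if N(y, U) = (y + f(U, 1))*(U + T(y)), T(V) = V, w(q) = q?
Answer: 342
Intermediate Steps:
f(X, j) = 5 + X**2 (f(X, j) = X**2 + 5 = 5 + X**2)
N(y, U) = (U + y)*(5 + y + U**2) (N(y, U) = (y + (5 + U**2))*(U + y) = (5 + y + U**2)*(U + y) = (U + y)*(5 + y + U**2))
L(v) = -3 + v + v*(2*v**2 + 2*v*(5 + v**2)) (L(v) = -3 + ((v**2 + v*v + v*(5 + v**2) + v*(5 + v**2))*v + v) = -3 + ((v**2 + v**2 + v*(5 + v**2) + v*(5 + v**2))*v + v) = -3 + ((2*v**2 + 2*v*(5 + v**2))*v + v) = -3 + (v*(2*v**2 + 2*v*(5 + v**2)) + v) = -3 + (v + v*(2*v**2 + 2*v*(5 + v**2))) = -3 + v + v*(2*v**2 + 2*v*(5 + v**2)))
(3*(-38))*L(w(0)) = (3*(-38))*(-3 + 0 + 2*0**2*(5 + 0 + 0**2)) = -114*(-3 + 0 + 2*0*(5 + 0 + 0)) = -114*(-3 + 0 + 2*0*5) = -114*(-3 + 0 + 0) = -114*(-3) = 342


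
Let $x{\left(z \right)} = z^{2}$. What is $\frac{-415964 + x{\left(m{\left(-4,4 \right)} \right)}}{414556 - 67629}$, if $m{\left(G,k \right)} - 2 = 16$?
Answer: $- \frac{415640}{346927} \approx -1.1981$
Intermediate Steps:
$m{\left(G,k \right)} = 18$ ($m{\left(G,k \right)} = 2 + 16 = 18$)
$\frac{-415964 + x{\left(m{\left(-4,4 \right)} \right)}}{414556 - 67629} = \frac{-415964 + 18^{2}}{414556 - 67629} = \frac{-415964 + 324}{346927} = \left(-415640\right) \frac{1}{346927} = - \frac{415640}{346927}$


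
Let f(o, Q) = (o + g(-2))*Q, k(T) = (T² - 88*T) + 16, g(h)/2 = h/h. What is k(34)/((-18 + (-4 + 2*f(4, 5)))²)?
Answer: -455/361 ≈ -1.2604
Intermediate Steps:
g(h) = 2 (g(h) = 2*(h/h) = 2*1 = 2)
k(T) = 16 + T² - 88*T
f(o, Q) = Q*(2 + o) (f(o, Q) = (o + 2)*Q = (2 + o)*Q = Q*(2 + o))
k(34)/((-18 + (-4 + 2*f(4, 5)))²) = (16 + 34² - 88*34)/((-18 + (-4 + 2*(5*(2 + 4))))²) = (16 + 1156 - 2992)/((-18 + (-4 + 2*(5*6)))²) = -1820/(-18 + (-4 + 2*30))² = -1820/(-18 + (-4 + 60))² = -1820/(-18 + 56)² = -1820/(38²) = -1820/1444 = -1820*1/1444 = -455/361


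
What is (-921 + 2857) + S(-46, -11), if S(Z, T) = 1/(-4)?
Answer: 7743/4 ≈ 1935.8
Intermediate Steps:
S(Z, T) = -¼
(-921 + 2857) + S(-46, -11) = (-921 + 2857) - ¼ = 1936 - ¼ = 7743/4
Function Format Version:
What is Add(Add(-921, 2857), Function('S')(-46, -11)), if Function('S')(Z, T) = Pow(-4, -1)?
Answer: Rational(7743, 4) ≈ 1935.8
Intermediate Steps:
Function('S')(Z, T) = Rational(-1, 4)
Add(Add(-921, 2857), Function('S')(-46, -11)) = Add(Add(-921, 2857), Rational(-1, 4)) = Add(1936, Rational(-1, 4)) = Rational(7743, 4)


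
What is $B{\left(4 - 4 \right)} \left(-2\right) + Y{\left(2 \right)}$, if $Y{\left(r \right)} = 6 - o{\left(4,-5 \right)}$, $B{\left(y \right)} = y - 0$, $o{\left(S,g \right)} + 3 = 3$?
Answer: $6$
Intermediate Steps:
$o{\left(S,g \right)} = 0$ ($o{\left(S,g \right)} = -3 + 3 = 0$)
$B{\left(y \right)} = y$ ($B{\left(y \right)} = y + 0 = y$)
$Y{\left(r \right)} = 6$ ($Y{\left(r \right)} = 6 - 0 = 6 + 0 = 6$)
$B{\left(4 - 4 \right)} \left(-2\right) + Y{\left(2 \right)} = \left(4 - 4\right) \left(-2\right) + 6 = 0 \left(-2\right) + 6 = 0 + 6 = 6$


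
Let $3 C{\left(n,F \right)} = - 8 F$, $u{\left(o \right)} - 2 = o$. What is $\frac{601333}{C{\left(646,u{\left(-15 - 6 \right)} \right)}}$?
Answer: $\frac{1803999}{152} \approx 11868.0$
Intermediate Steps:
$u{\left(o \right)} = 2 + o$
$C{\left(n,F \right)} = - \frac{8 F}{3}$ ($C{\left(n,F \right)} = \frac{\left(-8\right) F}{3} = - \frac{8 F}{3}$)
$\frac{601333}{C{\left(646,u{\left(-15 - 6 \right)} \right)}} = \frac{601333}{\left(- \frac{8}{3}\right) \left(2 - 21\right)} = \frac{601333}{\left(- \frac{8}{3}\right) \left(-19\right)} = \frac{601333}{\frac{152}{3}} = 601333 \cdot \frac{3}{152} = \frac{1803999}{152}$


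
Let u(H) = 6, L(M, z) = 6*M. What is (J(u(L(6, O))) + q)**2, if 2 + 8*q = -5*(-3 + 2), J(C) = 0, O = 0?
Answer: 9/64 ≈ 0.14063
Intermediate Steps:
q = 3/8 (q = -1/4 + (-5*(-3 + 2))/8 = -1/4 + (-5*(-1))/8 = -1/4 + (1/8)*5 = -1/4 + 5/8 = 3/8 ≈ 0.37500)
(J(u(L(6, O))) + q)**2 = (0 + 3/8)**2 = (3/8)**2 = 9/64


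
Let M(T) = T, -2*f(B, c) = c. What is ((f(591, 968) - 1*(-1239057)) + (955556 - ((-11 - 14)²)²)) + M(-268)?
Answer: 1803236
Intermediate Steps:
f(B, c) = -c/2
((f(591, 968) - 1*(-1239057)) + (955556 - ((-11 - 14)²)²)) + M(-268) = ((-½*968 - 1*(-1239057)) + (955556 - ((-11 - 14)²)²)) - 268 = ((-484 + 1239057) + (955556 - ((-25)²)²)) - 268 = (1238573 + (955556 - 1*625²)) - 268 = (1238573 + (955556 - 1*390625)) - 268 = (1238573 + (955556 - 390625)) - 268 = (1238573 + 564931) - 268 = 1803504 - 268 = 1803236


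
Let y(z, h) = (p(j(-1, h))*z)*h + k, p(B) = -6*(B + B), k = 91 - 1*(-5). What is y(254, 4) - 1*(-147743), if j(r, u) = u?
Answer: 99071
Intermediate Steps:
k = 96 (k = 91 + 5 = 96)
p(B) = -12*B
y(z, h) = 96 - 12*z*h² (y(z, h) = ((-12*h)*z)*h + 96 = (-12*h*z)*h + 96 = -12*z*h² + 96 = 96 - 12*z*h²)
y(254, 4) - 1*(-147743) = (96 - 12*254*4²) - 1*(-147743) = (96 - 12*254*16) + 147743 = (96 - 48768) + 147743 = -48672 + 147743 = 99071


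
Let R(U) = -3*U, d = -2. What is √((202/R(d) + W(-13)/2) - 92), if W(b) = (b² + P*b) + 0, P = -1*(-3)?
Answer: 2*√15/3 ≈ 2.5820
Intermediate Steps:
P = 3
W(b) = b² + 3*b (W(b) = (b² + 3*b) + 0 = b² + 3*b)
√((202/R(d) + W(-13)/2) - 92) = √((202/((-3*(-2))) - 13*(3 - 13)/2) - 92) = √((202/6 - 13*(-10)*(½)) - 92) = √((202*(⅙) + 130*(½)) - 92) = √((101/3 + 65) - 92) = √(296/3 - 92) = √(20/3) = 2*√15/3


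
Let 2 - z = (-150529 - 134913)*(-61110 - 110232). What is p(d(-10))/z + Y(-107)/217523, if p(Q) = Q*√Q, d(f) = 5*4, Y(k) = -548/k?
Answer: 548/23274961 - 20*√5/24454101581 ≈ 2.3543e-5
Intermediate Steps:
z = -48908203162 (z = 2 - (-150529 - 134913)*(-61110 - 110232) = 2 - (-285442)*(-171342) = 2 - 1*48908203164 = 2 - 48908203164 = -48908203162)
d(f) = 20
p(Q) = Q^(3/2)
p(d(-10))/z + Y(-107)/217523 = 20^(3/2)/(-48908203162) - 548/(-107)/217523 = (40*√5)*(-1/48908203162) - 548*(-1/107)*(1/217523) = -20*√5/24454101581 + (548/107)*(1/217523) = -20*√5/24454101581 + 548/23274961 = 548/23274961 - 20*√5/24454101581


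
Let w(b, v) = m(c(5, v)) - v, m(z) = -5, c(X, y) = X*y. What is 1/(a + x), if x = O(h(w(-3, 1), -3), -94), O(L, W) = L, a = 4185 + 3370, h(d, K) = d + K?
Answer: 1/7546 ≈ 0.00013252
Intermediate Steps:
w(b, v) = -5 - v
h(d, K) = K + d
a = 7555
x = -9 (x = -3 + (-5 - 1*1) = -3 + (-5 - 1) = -3 - 6 = -9)
1/(a + x) = 1/(7555 - 9) = 1/7546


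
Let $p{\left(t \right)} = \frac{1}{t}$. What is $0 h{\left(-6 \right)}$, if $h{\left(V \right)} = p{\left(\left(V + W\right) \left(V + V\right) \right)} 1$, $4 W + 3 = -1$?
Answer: $0$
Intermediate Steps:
$W = -1$ ($W = - \frac{3}{4} + \frac{1}{4} \left(-1\right) = - \frac{3}{4} - \frac{1}{4} = -1$)
$h{\left(V \right)} = \frac{1}{2 V \left(-1 + V\right)}$ ($h{\left(V \right)} = \frac{1}{\left(V - 1\right) \left(V + V\right)} 1 = \frac{1}{\left(-1 + V\right) 2 V} 1 = \frac{1}{2 V \left(-1 + V\right)} 1 = \frac{1}{2 V \left(-1 + V\right)}$)
$0 h{\left(-6 \right)} = 0 \frac{1}{2 \left(-6\right) \left(-1 - 6\right)} = 0 \cdot \frac{1}{2} \left(- \frac{1}{6}\right) \frac{1}{-7} = 0 \cdot \frac{1}{2} \left(- \frac{1}{6}\right) \left(- \frac{1}{7}\right) = 0 \cdot \frac{1}{84} = 0$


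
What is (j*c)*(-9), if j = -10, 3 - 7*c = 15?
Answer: -1080/7 ≈ -154.29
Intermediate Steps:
c = -12/7 (c = 3/7 - ⅐*15 = 3/7 - 15/7 = -12/7 ≈ -1.7143)
(j*c)*(-9) = -10*(-12/7)*(-9) = (120/7)*(-9) = -1080/7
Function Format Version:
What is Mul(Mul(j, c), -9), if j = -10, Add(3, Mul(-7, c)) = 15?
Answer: Rational(-1080, 7) ≈ -154.29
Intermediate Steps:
c = Rational(-12, 7) (c = Add(Rational(3, 7), Mul(Rational(-1, 7), 15)) = Add(Rational(3, 7), Rational(-15, 7)) = Rational(-12, 7) ≈ -1.7143)
Mul(Mul(j, c), -9) = Mul(Mul(-10, Rational(-12, 7)), -9) = Mul(Rational(120, 7), -9) = Rational(-1080, 7)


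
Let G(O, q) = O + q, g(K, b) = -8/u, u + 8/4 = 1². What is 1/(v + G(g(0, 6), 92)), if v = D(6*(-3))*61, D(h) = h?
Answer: -1/998 ≈ -0.0010020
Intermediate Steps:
u = -1 (u = -2 + 1² = -2 + 1 = -1)
g(K, b) = 8 (g(K, b) = -8/(-1) = -8*(-1) = 8)
v = -1098 (v = (6*(-3))*61 = -18*61 = -1098)
1/(v + G(g(0, 6), 92)) = 1/(-1098 + (8 + 92)) = 1/(-1098 + 100) = 1/(-998) = -1/998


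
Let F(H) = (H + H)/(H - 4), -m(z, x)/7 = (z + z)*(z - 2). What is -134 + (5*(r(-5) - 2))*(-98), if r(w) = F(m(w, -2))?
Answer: -31138/247 ≈ -126.06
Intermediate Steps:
m(z, x) = -14*z*(-2 + z) (m(z, x) = -7*(z + z)*(z - 2) = -7*2*z*(-2 + z) = -14*z*(-2 + z))
F(H) = 2*H/(-4 + H) (F(H) = (2*H)/(-4 + H) = 2*H/(-4 + H))
r(w) = 28*w*(2 - w)/(-4 + 14*w*(2 - w)) (r(w) = 2*(14*w*(2 - w))/(-4 + 14*w*(2 - w)) = 28*w*(2 - w)/(-4 + 14*w*(2 - w)))
-134 + (5*(r(-5) - 2))*(-98) = -134 + (5*(14*(-5)*(-2 - 5)/(2 + 7*(-5)*(-2 - 5)) - 2))*(-98) = -134 + (5*(14*(-5)*(-7)/(2 + 7*(-5)*(-7)) - 2))*(-98) = -134 + (5*(14*(-5)*(-7)/(2 + 245) - 2))*(-98) = -134 + (5*(14*(-5)*(-7)/247 - 2))*(-98) = -134 + (5*(14*(-5)*(1/247)*(-7) - 2))*(-98) = -134 + (5*(490/247 - 2))*(-98) = -134 + (5*(-4/247))*(-98) = -134 - 20/247*(-98) = -134 + 1960/247 = -31138/247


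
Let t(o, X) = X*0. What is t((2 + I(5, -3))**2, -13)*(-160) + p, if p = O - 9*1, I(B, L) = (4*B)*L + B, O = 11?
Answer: 2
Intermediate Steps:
I(B, L) = B + 4*B*L (I(B, L) = 4*B*L + B = B + 4*B*L)
p = 2 (p = 11 - 9*1 = 11 - 9 = 2)
t(o, X) = 0
t((2 + I(5, -3))**2, -13)*(-160) + p = 0*(-160) + 2 = 0 + 2 = 2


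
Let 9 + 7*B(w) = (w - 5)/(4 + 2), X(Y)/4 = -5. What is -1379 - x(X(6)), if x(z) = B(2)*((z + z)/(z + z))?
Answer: -19287/14 ≈ -1377.6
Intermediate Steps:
X(Y) = -20 (X(Y) = 4*(-5) = -20)
B(w) = -59/42 + w/42 (B(w) = -9/7 + ((w - 5)/(4 + 2))/7 = -9/7 + ((-5 + w)/6)/7 = -9/7 + ((-5 + w)*(1/6))/7 = -9/7 + (-5/6 + w/6)/7 = -9/7 + (-5/42 + w/42) = -59/42 + w/42)
x(z) = -19/14 (x(z) = (-59/42 + (1/42)*2)*((z + z)/(z + z)) = (-59/42 + 1/21)*((2*z)/((2*z))) = -19*2*z*1/(2*z)/14 = -19/14*1 = -19/14)
-1379 - x(X(6)) = -1379 - 1*(-19/14) = -1379 + 19/14 = -19287/14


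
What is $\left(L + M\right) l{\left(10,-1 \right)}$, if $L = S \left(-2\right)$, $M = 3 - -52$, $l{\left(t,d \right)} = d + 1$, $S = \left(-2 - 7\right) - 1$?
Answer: $0$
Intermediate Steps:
$S = -10$ ($S = -9 - 1 = -10$)
$l{\left(t,d \right)} = 1 + d$
$M = 55$ ($M = 3 + 52 = 55$)
$L = 20$ ($L = \left(-10\right) \left(-2\right) = 20$)
$\left(L + M\right) l{\left(10,-1 \right)} = \left(20 + 55\right) \left(1 - 1\right) = 75 \cdot 0 = 0$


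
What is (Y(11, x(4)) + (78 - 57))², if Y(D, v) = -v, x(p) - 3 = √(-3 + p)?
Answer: 289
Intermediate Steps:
x(p) = 3 + √(-3 + p)
(Y(11, x(4)) + (78 - 57))² = (-(3 + √(-3 + 4)) + (78 - 57))² = (-(3 + √1) + 21)² = (-(3 + 1) + 21)² = (-1*4 + 21)² = (-4 + 21)² = 17² = 289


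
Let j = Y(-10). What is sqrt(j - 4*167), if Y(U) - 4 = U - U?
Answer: 2*I*sqrt(166) ≈ 25.768*I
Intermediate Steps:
Y(U) = 4 (Y(U) = 4 + (U - U) = 4 + 0 = 4)
j = 4
sqrt(j - 4*167) = sqrt(4 - 4*167) = sqrt(4 - 668) = sqrt(-664) = 2*I*sqrt(166)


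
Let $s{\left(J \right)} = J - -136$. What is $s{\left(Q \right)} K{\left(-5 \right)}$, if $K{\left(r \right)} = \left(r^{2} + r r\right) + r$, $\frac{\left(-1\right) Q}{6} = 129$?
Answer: $-28710$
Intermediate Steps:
$Q = -774$ ($Q = \left(-6\right) 129 = -774$)
$K{\left(r \right)} = r + 2 r^{2}$ ($K{\left(r \right)} = \left(r^{2} + r^{2}\right) + r = 2 r^{2} + r = r + 2 r^{2}$)
$s{\left(J \right)} = 136 + J$ ($s{\left(J \right)} = J + 136 = 136 + J$)
$s{\left(Q \right)} K{\left(-5 \right)} = \left(136 - 774\right) \left(- 5 \left(1 + 2 \left(-5\right)\right)\right) = - 638 \left(- 5 \left(1 - 10\right)\right) = - 638 \left(\left(-5\right) \left(-9\right)\right) = \left(-638\right) 45 = -28710$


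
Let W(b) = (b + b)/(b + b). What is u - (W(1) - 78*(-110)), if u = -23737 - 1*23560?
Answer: -55878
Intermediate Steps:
W(b) = 1 (W(b) = (2*b)/((2*b)) = (2*b)*(1/(2*b)) = 1)
u = -47297 (u = -23737 - 23560 = -47297)
u - (W(1) - 78*(-110)) = -47297 - (1 - 78*(-110)) = -47297 - (1 + 8580) = -47297 - 1*8581 = -47297 - 8581 = -55878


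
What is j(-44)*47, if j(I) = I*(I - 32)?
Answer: 157168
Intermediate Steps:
j(I) = I*(-32 + I)
j(-44)*47 = -44*(-32 - 44)*47 = -44*(-76)*47 = 3344*47 = 157168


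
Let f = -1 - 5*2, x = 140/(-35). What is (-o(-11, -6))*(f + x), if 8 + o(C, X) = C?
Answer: -285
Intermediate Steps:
o(C, X) = -8 + C
x = -4 (x = 140*(-1/35) = -4)
f = -11 (f = -1 - 10 = -11)
(-o(-11, -6))*(f + x) = (-(-8 - 11))*(-11 - 4) = -1*(-19)*(-15) = 19*(-15) = -285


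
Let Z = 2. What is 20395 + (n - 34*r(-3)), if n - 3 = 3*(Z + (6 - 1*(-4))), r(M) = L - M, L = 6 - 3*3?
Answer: 20434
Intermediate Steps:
L = -3 (L = 6 - 9 = -3)
r(M) = -3 - M
n = 39 (n = 3 + 3*(2 + (6 - 1*(-4))) = 3 + 3*(2 + (6 + 4)) = 3 + 3*(2 + 10) = 3 + 3*12 = 3 + 36 = 39)
20395 + (n - 34*r(-3)) = 20395 + (39 - 34*(-3 - 1*(-3))) = 20395 + (39 - 34*(-3 + 3)) = 20395 + (39 - 34*0) = 20395 + (39 + 0) = 20395 + 39 = 20434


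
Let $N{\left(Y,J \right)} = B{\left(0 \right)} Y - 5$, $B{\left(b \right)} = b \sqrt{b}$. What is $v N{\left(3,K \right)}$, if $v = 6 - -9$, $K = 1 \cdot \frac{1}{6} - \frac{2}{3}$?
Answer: $-75$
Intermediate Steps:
$B{\left(b \right)} = b^{\frac{3}{2}}$
$K = - \frac{1}{2}$ ($K = 1 \cdot \frac{1}{6} - \frac{2}{3} = \frac{1}{6} - \frac{2}{3} = - \frac{1}{2} \approx -0.5$)
$N{\left(Y,J \right)} = -5$ ($N{\left(Y,J \right)} = 0^{\frac{3}{2}} Y - 5 = 0 Y - 5 = 0 - 5 = -5$)
$v = 15$ ($v = 6 + 9 = 15$)
$v N{\left(3,K \right)} = 15 \left(-5\right) = -75$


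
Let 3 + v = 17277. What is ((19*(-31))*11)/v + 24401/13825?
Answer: 331930699/238813050 ≈ 1.3899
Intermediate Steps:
v = 17274 (v = -3 + 17277 = 17274)
((19*(-31))*11)/v + 24401/13825 = ((19*(-31))*11)/17274 + 24401/13825 = -589*11*(1/17274) + 24401*(1/13825) = -6479*1/17274 + 24401/13825 = -6479/17274 + 24401/13825 = 331930699/238813050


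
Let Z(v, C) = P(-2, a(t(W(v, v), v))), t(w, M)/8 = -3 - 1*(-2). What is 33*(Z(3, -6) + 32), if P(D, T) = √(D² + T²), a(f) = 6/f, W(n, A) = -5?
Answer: 1056 + 33*√73/4 ≈ 1126.5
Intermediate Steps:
t(w, M) = -8 (t(w, M) = 8*(-3 - 1*(-2)) = 8*(-3 + 2) = 8*(-1) = -8)
Z(v, C) = √73/4 (Z(v, C) = √((-2)² + (6/(-8))²) = √(4 + (6*(-⅛))²) = √(4 + (-¾)²) = √(4 + 9/16) = √(73/16) = √73/4)
33*(Z(3, -6) + 32) = 33*(√73/4 + 32) = 33*(32 + √73/4) = 1056 + 33*√73/4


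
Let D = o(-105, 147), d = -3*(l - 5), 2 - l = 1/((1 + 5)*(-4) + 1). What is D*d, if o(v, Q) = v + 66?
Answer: -7956/23 ≈ -345.91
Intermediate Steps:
l = 47/23 (l = 2 - 1/((1 + 5)*(-4) + 1) = 2 - 1/(6*(-4) + 1) = 2 - 1/(-24 + 1) = 2 - 1/(-23) = 2 - 1*(-1/23) = 2 + 1/23 = 47/23 ≈ 2.0435)
o(v, Q) = 66 + v
d = 204/23 (d = -3*(47/23 - 5) = -3*(-68/23) = 204/23 ≈ 8.8696)
D = -39 (D = 66 - 105 = -39)
D*d = -39*204/23 = -7956/23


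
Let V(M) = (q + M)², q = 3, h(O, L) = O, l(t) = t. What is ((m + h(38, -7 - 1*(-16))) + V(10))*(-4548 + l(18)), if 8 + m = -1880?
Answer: 7614930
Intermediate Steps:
m = -1888 (m = -8 - 1880 = -1888)
V(M) = (3 + M)²
((m + h(38, -7 - 1*(-16))) + V(10))*(-4548 + l(18)) = ((-1888 + 38) + (3 + 10)²)*(-4548 + 18) = (-1850 + 13²)*(-4530) = (-1850 + 169)*(-4530) = -1681*(-4530) = 7614930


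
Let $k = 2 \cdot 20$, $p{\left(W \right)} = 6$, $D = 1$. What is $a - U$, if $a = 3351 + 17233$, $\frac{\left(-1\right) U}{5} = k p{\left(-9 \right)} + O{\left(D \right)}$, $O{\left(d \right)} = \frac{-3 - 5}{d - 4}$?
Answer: $\frac{65392}{3} \approx 21797.0$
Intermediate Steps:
$O{\left(d \right)} = - \frac{8}{-4 + d}$
$k = 40$
$U = - \frac{3640}{3}$ ($U = - 5 \left(40 \cdot 6 - \frac{8}{-4 + 1}\right) = - 5 \left(240 - \frac{8}{-3}\right) = - 5 \left(240 - - \frac{8}{3}\right) = - 5 \left(240 + \frac{8}{3}\right) = \left(-5\right) \frac{728}{3} = - \frac{3640}{3} \approx -1213.3$)
$a = 20584$
$a - U = 20584 - - \frac{3640}{3} = 20584 + \frac{3640}{3} = \frac{65392}{3}$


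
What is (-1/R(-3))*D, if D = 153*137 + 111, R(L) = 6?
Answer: -3512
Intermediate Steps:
D = 21072 (D = 20961 + 111 = 21072)
(-1/R(-3))*D = -1/6*21072 = -1*⅙*21072 = -⅙*21072 = -3512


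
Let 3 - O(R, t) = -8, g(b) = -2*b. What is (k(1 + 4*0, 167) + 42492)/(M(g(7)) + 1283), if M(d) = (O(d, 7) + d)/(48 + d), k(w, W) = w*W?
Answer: 1450406/43619 ≈ 33.252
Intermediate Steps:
O(R, t) = 11 (O(R, t) = 3 - 1*(-8) = 3 + 8 = 11)
k(w, W) = W*w
M(d) = (11 + d)/(48 + d)
(k(1 + 4*0, 167) + 42492)/(M(g(7)) + 1283) = (167*(1 + 4*0) + 42492)/((11 - 2*7)/(48 - 2*7) + 1283) = (167*(1 + 0) + 42492)/((11 - 14)/(48 - 14) + 1283) = (167*1 + 42492)/(-3/34 + 1283) = (167 + 42492)/((1/34)*(-3) + 1283) = 42659/(-3/34 + 1283) = 42659/(43619/34) = 42659*(34/43619) = 1450406/43619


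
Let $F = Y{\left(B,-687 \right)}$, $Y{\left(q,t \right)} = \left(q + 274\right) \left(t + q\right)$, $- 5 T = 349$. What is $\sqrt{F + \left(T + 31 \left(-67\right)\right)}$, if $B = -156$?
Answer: $\frac{6 i \sqrt{70570}}{5} \approx 318.78 i$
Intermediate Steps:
$T = - \frac{349}{5}$ ($T = \left(- \frac{1}{5}\right) 349 = - \frac{349}{5} \approx -69.8$)
$Y{\left(q,t \right)} = \left(274 + q\right) \left(q + t\right)$
$F = -99474$ ($F = \left(-156\right)^{2} + 274 \left(-156\right) + 274 \left(-687\right) - -107172 = 24336 - 42744 - 188238 + 107172 = -99474$)
$\sqrt{F + \left(T + 31 \left(-67\right)\right)} = \sqrt{-99474 + \left(- \frac{349}{5} + 31 \left(-67\right)\right)} = \sqrt{-99474 - \frac{10734}{5}} = \sqrt{- \frac{508104}{5}} = \frac{6 i \sqrt{70570}}{5}$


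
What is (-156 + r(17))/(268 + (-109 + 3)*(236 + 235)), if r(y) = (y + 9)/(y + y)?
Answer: 377/120598 ≈ 0.0031261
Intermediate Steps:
r(y) = (9 + y)/(2*y) (r(y) = (9 + y)/((2*y)) = (9 + y)*(1/(2*y)) = (9 + y)/(2*y))
(-156 + r(17))/(268 + (-109 + 3)*(236 + 235)) = (-156 + (1/2)*(9 + 17)/17)/(268 + (-109 + 3)*(236 + 235)) = (-156 + (1/2)*(1/17)*26)/(268 - 106*471) = (-156 + 13/17)/(268 - 49926) = -2639/17/(-49658) = -2639/17*(-1/49658) = 377/120598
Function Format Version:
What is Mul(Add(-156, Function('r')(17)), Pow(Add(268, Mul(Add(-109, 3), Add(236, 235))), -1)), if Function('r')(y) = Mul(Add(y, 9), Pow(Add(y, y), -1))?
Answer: Rational(377, 120598) ≈ 0.0031261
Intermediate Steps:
Function('r')(y) = Mul(Rational(1, 2), Pow(y, -1), Add(9, y)) (Function('r')(y) = Mul(Add(9, y), Pow(Mul(2, y), -1)) = Mul(Add(9, y), Mul(Rational(1, 2), Pow(y, -1))) = Mul(Rational(1, 2), Pow(y, -1), Add(9, y)))
Mul(Add(-156, Function('r')(17)), Pow(Add(268, Mul(Add(-109, 3), Add(236, 235))), -1)) = Mul(Add(-156, Mul(Rational(1, 2), Pow(17, -1), Add(9, 17))), Pow(Add(268, Mul(Add(-109, 3), Add(236, 235))), -1)) = Mul(Add(-156, Mul(Rational(1, 2), Rational(1, 17), 26)), Pow(Add(268, Mul(-106, 471)), -1)) = Mul(Add(-156, Rational(13, 17)), Pow(Add(268, -49926), -1)) = Mul(Rational(-2639, 17), Pow(-49658, -1)) = Mul(Rational(-2639, 17), Rational(-1, 49658)) = Rational(377, 120598)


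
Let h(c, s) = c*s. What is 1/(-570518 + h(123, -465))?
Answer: -1/627713 ≈ -1.5931e-6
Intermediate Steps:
1/(-570518 + h(123, -465)) = 1/(-570518 + 123*(-465)) = 1/(-570518 - 57195) = 1/(-627713) = -1/627713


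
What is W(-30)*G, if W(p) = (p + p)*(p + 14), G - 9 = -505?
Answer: -476160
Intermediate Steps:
G = -496 (G = 9 - 505 = -496)
W(p) = 2*p*(14 + p) (W(p) = (2*p)*(14 + p) = 2*p*(14 + p))
W(-30)*G = (2*(-30)*(14 - 30))*(-496) = (2*(-30)*(-16))*(-496) = 960*(-496) = -476160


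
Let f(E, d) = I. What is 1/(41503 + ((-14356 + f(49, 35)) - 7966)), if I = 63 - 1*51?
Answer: 1/19193 ≈ 5.2102e-5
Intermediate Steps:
I = 12 (I = 63 - 51 = 12)
f(E, d) = 12
1/(41503 + ((-14356 + f(49, 35)) - 7966)) = 1/(41503 + ((-14356 + 12) - 7966)) = 1/(41503 + (-14344 - 7966)) = 1/(41503 - 22310) = 1/19193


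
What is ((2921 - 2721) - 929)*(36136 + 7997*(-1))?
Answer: -20513331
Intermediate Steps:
((2921 - 2721) - 929)*(36136 + 7997*(-1)) = (200 - 929)*(36136 - 7997) = -729*28139 = -20513331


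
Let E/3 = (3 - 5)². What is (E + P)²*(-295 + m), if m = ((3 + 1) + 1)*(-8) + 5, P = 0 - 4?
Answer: -21120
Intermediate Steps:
E = 12 (E = 3*(3 - 5)² = 3*(-2)² = 3*4 = 12)
P = -4
m = -35 (m = (4 + 1)*(-8) + 5 = 5*(-8) + 5 = -40 + 5 = -35)
(E + P)²*(-295 + m) = (12 - 4)²*(-295 - 35) = 8²*(-330) = 64*(-330) = -21120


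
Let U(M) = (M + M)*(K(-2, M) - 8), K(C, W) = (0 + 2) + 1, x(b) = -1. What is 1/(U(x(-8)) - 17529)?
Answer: -1/17519 ≈ -5.7081e-5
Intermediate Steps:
K(C, W) = 3 (K(C, W) = 2 + 1 = 3)
U(M) = -10*M (U(M) = (M + M)*(3 - 8) = (2*M)*(-5) = -10*M)
1/(U(x(-8)) - 17529) = 1/(-10*(-1) - 17529) = 1/(10 - 17529) = 1/(-17519) = -1/17519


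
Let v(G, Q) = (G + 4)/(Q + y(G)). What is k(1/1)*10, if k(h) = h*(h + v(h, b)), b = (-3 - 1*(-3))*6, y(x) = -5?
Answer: 0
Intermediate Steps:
b = 0 (b = (-3 + 3)*6 = 0*6 = 0)
v(G, Q) = (4 + G)/(-5 + Q) (v(G, Q) = (G + 4)/(Q - 5) = (4 + G)/(-5 + Q))
k(h) = h*(-⅘ + 4*h/5) (k(h) = h*(h + (4 + h)/(-5 + 0)) = h*(h + (4 + h)/(-5)) = h*(h - (4 + h)/5) = h*(h + (-⅘ - h/5)) = h*(-⅘ + 4*h/5))
k(1/1)*10 = ((⅘)*(-1 + 1/1)/1)*10 = ((⅘)*1*(-1 + 1))*10 = ((⅘)*1*0)*10 = 0*10 = 0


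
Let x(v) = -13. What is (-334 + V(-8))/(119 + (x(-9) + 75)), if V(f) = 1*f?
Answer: -342/181 ≈ -1.8895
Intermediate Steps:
V(f) = f
(-334 + V(-8))/(119 + (x(-9) + 75)) = (-334 - 8)/(119 + (-13 + 75)) = -342/(119 + 62) = -342/181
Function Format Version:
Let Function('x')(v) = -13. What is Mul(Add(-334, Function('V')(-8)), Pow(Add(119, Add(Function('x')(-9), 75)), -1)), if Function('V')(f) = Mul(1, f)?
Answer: Rational(-342, 181) ≈ -1.8895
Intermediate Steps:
Function('V')(f) = f
Mul(Add(-334, Function('V')(-8)), Pow(Add(119, Add(Function('x')(-9), 75)), -1)) = Mul(Add(-334, -8), Pow(Add(119, Add(-13, 75)), -1)) = Mul(-342, Pow(Add(119, 62), -1)) = Mul(-342, Pow(181, -1)) = Mul(-342, Rational(1, 181)) = Rational(-342, 181)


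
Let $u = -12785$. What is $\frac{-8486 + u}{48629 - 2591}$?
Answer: $- \frac{21271}{46038} \approx -0.46203$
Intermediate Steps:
$\frac{-8486 + u}{48629 - 2591} = \frac{-8486 - 12785}{48629 - 2591} = - \frac{21271}{46038}$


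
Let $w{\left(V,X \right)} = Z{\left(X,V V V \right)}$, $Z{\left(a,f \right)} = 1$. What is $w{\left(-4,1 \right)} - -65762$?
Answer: $65763$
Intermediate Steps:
$w{\left(V,X \right)} = 1$
$w{\left(-4,1 \right)} - -65762 = 1 - -65762 = 1 + 65762 = 65763$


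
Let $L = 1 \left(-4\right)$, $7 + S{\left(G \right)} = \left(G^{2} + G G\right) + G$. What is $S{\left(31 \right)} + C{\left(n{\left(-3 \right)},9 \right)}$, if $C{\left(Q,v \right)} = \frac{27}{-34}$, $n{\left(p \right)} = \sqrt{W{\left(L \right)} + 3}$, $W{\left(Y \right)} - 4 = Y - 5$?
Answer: $\frac{66137}{34} \approx 1945.2$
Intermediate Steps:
$S{\left(G \right)} = -7 + G + 2 G^{2}$ ($S{\left(G \right)} = -7 + \left(\left(G^{2} + G G\right) + G\right) = -7 + \left(\left(G^{2} + G^{2}\right) + G\right) = -7 + \left(2 G^{2} + G\right) = -7 + \left(G + 2 G^{2}\right) = -7 + G + 2 G^{2}$)
$L = -4$
$W{\left(Y \right)} = -1 + Y$ ($W{\left(Y \right)} = 4 + \left(Y - 5\right) = 4 + \left(-5 + Y\right) = -1 + Y$)
$n{\left(p \right)} = i \sqrt{2}$ ($n{\left(p \right)} = \sqrt{\left(-1 - 4\right) + 3} = \sqrt{-5 + 3} = \sqrt{-2} = i \sqrt{2}$)
$C{\left(Q,v \right)} = - \frac{27}{34}$ ($C{\left(Q,v \right)} = 27 \left(- \frac{1}{34}\right) = - \frac{27}{34}$)
$S{\left(31 \right)} + C{\left(n{\left(-3 \right)},9 \right)} = \left(-7 + 31 + 2 \cdot 31^{2}\right) - \frac{27}{34} = \left(-7 + 31 + 2 \cdot 961\right) - \frac{27}{34} = \left(-7 + 31 + 1922\right) - \frac{27}{34} = 1946 - \frac{27}{34} = \frac{66137}{34}$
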